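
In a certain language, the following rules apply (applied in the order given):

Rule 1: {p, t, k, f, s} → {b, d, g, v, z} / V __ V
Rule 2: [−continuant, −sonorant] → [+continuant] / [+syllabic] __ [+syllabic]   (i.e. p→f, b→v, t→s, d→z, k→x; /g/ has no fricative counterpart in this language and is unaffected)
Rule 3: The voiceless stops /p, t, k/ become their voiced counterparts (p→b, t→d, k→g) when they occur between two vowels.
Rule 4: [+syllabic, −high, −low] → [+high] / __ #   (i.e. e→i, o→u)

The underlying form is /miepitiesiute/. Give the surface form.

mievizieziuzi

Rule 1 (intervocalic voicing): /p/ is a voiceless obstruent between vowels /e/ and /i/, so it voices to [b]. /t/ is a voiceless obstruent between vowels /i/ and /i/, so it voices to [d]. /s/ is a voiceless obstruent between vowels /e/ and /i/, so it voices to [z]. /t/ is a voiceless obstruent between vowels /u/ and /e/, so it voices to [d]. /miepitiesiute/ → miebidieziude.
Rule 2 (intervocalic spirantization): /b/ is a stop between vowels /e/ and /i/, so it spirantizes to the fricative [v]. /d/ is a stop between vowels /i/ and /i/, so it spirantizes to the fricative [z]. /d/ is a stop between vowels /u/ and /e/, so it spirantizes to the fricative [z]. /miebidieziude/ → mievizieziuze.
Rule 3 (intervocalic voicing): no segment meets the environment; /mievizieziuze/ is unchanged.
Rule 4 (final vowel raising): /e/ is a mid vowel in word-final position, so it raises to [i]. /mievizieziuze/ → mievizieziuzi.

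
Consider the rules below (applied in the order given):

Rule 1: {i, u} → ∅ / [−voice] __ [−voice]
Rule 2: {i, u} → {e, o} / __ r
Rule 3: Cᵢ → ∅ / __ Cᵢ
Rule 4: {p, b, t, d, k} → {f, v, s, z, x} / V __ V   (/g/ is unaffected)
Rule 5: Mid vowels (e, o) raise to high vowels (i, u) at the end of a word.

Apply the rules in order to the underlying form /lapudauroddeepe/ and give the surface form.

Rule 1 (high vowel syncope): no segment meets the environment; /lapudauroddeepe/ is unchanged.
Rule 2 (pre-rhotic lowering): /u/ is a high vowel immediately before /r/, so it lowers to [o]. /lapudauroddeepe/ → lapudaoroddeepe.
Rule 3 (degemination): /dd/ is a geminate; the first /d/ deletes. /lapudaoroddeepe/ → lapudaorodeepe.
Rule 4 (intervocalic spirantization): /p/ is a stop between vowels /a/ and /u/, so it spirantizes to the fricative [f]. /d/ is a stop between vowels /u/ and /a/, so it spirantizes to the fricative [z]. /d/ is a stop between vowels /o/ and /e/, so it spirantizes to the fricative [z]. /p/ is a stop between vowels /e/ and /e/, so it spirantizes to the fricative [f]. /lapudaorodeepe/ → lafuzaorozeefe.
Rule 5 (final vowel raising): /e/ is a mid vowel in word-final position, so it raises to [i]. /lafuzaorozeefe/ → lafuzaorozeefi.

lafuzaorozeefi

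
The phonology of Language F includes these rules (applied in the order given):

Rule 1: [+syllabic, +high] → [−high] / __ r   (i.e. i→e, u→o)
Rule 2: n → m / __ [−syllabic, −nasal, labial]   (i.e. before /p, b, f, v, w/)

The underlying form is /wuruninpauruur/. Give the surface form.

worunimpaoruor

Rule 1 (pre-rhotic lowering): /u/ is a high vowel immediately before /r/, so it lowers to [o]. /u/ is a high vowel immediately before /r/, so it lowers to [o]. /u/ is a high vowel immediately before /r/, so it lowers to [o]. /wuruninpauruur/ → woruninpaoruor.
Rule 2 (nasal place assimilation): /n/ precedes the labial consonant /p/, so it assimilates in place to [m]. /woruninpaoruor/ → worunimpaoruor.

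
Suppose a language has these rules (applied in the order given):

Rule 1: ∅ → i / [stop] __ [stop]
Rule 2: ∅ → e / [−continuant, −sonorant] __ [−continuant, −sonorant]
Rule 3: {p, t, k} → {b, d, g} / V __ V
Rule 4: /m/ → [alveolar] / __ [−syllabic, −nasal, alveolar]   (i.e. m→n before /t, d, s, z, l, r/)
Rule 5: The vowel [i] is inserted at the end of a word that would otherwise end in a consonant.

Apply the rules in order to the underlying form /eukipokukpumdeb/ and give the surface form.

eugibogugibundebi

Rule 1 (stop-cluster i-epenthesis): /k/ and /p/ form a stop–stop cluster, so [i] is inserted between them. /eukipokukpumdeb/ → eukipokukipumdeb.
Rule 2 (stop-cluster e-epenthesis): no segment meets the environment; /eukipokukipumdeb/ is unchanged.
Rule 3 (intervocalic voicing): /k/ is a voiceless stop between vowels /u/ and /i/, so it voices to [g]. /p/ is a voiceless stop between vowels /i/ and /o/, so it voices to [b]. /k/ is a voiceless stop between vowels /o/ and /u/, so it voices to [g]. /k/ is a voiceless stop between vowels /u/ and /i/, so it voices to [g]. /p/ is a voiceless stop between vowels /i/ and /u/, so it voices to [b]. /eukipokukipumdeb/ → eugibogugibumdeb.
Rule 4 (nasal place assimilation): /m/ precedes the alveolar consonant /d/, so it assimilates in place to [n]. /eugibogugibumdeb/ → eugibogugibundeb.
Rule 5 (final i-epenthesis): the form ends in the consonant /b/, so [i] is inserted word-finally. /eugibogugibundeb/ → eugibogugibundebi.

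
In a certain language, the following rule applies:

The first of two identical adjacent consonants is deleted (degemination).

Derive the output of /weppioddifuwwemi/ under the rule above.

wepiodifuwemi

/pp/ is a geminate; the first /p/ deletes.
/dd/ is a geminate; the first /d/ deletes.
/ww/ is a geminate; the first /w/ deletes.
The other instances of /w/, /p/, /d/, /f/, /m/ do not occur in the required environment and remain unchanged.
Surface form: [wepiodifuwemi].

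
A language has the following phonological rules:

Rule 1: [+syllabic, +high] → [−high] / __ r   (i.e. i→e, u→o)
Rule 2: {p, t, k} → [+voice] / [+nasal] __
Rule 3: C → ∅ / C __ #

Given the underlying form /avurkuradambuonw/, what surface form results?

Rule 1 (pre-rhotic lowering): /u/ is a high vowel immediately before /r/, so it lowers to [o]. /u/ is a high vowel immediately before /r/, so it lowers to [o]. /avurkuradambuonw/ → avorkoradambuonw.
Rule 2 (post-nasal voicing): no segment meets the environment; /avorkoradambuonw/ is unchanged.
Rule 3 (final cluster simplification): /w/ is the second consonant of a word-final cluster /nw/, so it deletes. /avorkoradambuonw/ → avorkoradambuon.

avorkoradambuon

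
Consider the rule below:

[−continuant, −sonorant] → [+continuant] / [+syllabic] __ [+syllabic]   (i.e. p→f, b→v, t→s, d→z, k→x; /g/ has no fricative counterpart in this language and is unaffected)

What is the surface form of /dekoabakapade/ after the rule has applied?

/k/ is a stop between vowels /e/ and /o/, so it spirantizes to the fricative [x].
/b/ is a stop between vowels /a/ and /a/, so it spirantizes to the fricative [v].
/k/ is a stop between vowels /a/ and /a/, so it spirantizes to the fricative [x].
/p/ is a stop between vowels /a/ and /a/, so it spirantizes to the fricative [f].
/d/ is a stop between vowels /a/ and /e/, so it spirantizes to the fricative [z].
The other instance of /d/ does not occur in the required environment and remains unchanged.
Surface form: [dexoavaxafaze].

dexoavaxafaze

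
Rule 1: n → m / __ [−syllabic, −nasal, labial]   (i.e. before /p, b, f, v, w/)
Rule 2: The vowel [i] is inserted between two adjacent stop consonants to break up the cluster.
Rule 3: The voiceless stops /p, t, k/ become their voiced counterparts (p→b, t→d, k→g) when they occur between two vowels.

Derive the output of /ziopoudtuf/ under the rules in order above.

zioboudiduf

Rule 1 (nasal place assimilation): no segment meets the environment; /ziopoudtuf/ is unchanged.
Rule 2 (stop-cluster i-epenthesis): /d/ and /t/ form a stop–stop cluster, so [i] is inserted between them. /ziopoudtuf/ → ziopoudituf.
Rule 3 (intervocalic voicing): /p/ is a voiceless stop between vowels /o/ and /o/, so it voices to [b]. /t/ is a voiceless stop between vowels /i/ and /u/, so it voices to [d]. /ziopoudituf/ → zioboudiduf.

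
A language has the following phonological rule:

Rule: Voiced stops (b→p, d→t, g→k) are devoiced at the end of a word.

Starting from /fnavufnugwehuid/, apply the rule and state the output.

/d/ is a voiced stop in word-final position, so it devoices to [t].
The other instance of /g/ does not occur in the required environment and remains unchanged.
Surface form: [fnavufnugwehuit].

fnavufnugwehuit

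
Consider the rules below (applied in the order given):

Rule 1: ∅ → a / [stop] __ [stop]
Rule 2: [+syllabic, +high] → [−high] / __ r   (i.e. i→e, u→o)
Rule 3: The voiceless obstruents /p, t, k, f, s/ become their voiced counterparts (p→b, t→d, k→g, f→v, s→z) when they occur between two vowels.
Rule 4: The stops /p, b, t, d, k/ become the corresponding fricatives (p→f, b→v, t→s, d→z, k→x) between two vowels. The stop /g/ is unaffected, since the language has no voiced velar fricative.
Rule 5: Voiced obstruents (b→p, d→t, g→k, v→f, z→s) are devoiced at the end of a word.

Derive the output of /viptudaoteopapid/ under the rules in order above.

vivazuzaozeovavit

Rule 1 (stop-cluster a-epenthesis): /p/ and /t/ form a stop–stop cluster, so [a] is inserted between them. /viptudaoteopapid/ → vipatudaoteopapid.
Rule 2 (pre-rhotic lowering): no segment meets the environment; /vipatudaoteopapid/ is unchanged.
Rule 3 (intervocalic voicing): /p/ is a voiceless obstruent between vowels /i/ and /a/, so it voices to [b]. /t/ is a voiceless obstruent between vowels /a/ and /u/, so it voices to [d]. /t/ is a voiceless obstruent between vowels /o/ and /e/, so it voices to [d]. /p/ is a voiceless obstruent between vowels /o/ and /a/, so it voices to [b]. /p/ is a voiceless obstruent between vowels /a/ and /i/, so it voices to [b]. /vipatudaoteopapid/ → vibadudaodeobabid.
Rule 4 (intervocalic spirantization): /b/ is a stop between vowels /i/ and /a/, so it spirantizes to the fricative [v]. /d/ is a stop between vowels /a/ and /u/, so it spirantizes to the fricative [z]. /d/ is a stop between vowels /u/ and /a/, so it spirantizes to the fricative [z]. /d/ is a stop between vowels /o/ and /e/, so it spirantizes to the fricative [z]. /b/ is a stop between vowels /o/ and /a/, so it spirantizes to the fricative [v]. /b/ is a stop between vowels /a/ and /i/, so it spirantizes to the fricative [v]. /vibadudaodeobabid/ → vivazuzaozeovavid.
Rule 5 (final devoicing): /d/ is a voiced obstruent in word-final position, so it devoices to [t]. /vivazuzaozeovavid/ → vivazuzaozeovavit.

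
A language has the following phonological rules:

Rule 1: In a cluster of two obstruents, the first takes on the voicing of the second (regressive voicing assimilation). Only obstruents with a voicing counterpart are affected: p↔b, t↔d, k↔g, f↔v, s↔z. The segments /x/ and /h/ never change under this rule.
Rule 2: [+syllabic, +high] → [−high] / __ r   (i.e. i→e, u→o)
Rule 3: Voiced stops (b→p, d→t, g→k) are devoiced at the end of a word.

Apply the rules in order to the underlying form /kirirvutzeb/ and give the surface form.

Rule 1 (regressive voicing assimilation): /t/ precedes the voiced obstruent /z/, so it voices to [d] by assimilation. /kirirvutzeb/ → kirirvudzeb.
Rule 2 (pre-rhotic lowering): /i/ is a high vowel immediately before /r/, so it lowers to [e]. /i/ is a high vowel immediately before /r/, so it lowers to [e]. /kirirvudzeb/ → kerervudzeb.
Rule 3 (final devoicing): /b/ is a voiced stop in word-final position, so it devoices to [p]. /kerervudzeb/ → kerervudzep.

kerervudzep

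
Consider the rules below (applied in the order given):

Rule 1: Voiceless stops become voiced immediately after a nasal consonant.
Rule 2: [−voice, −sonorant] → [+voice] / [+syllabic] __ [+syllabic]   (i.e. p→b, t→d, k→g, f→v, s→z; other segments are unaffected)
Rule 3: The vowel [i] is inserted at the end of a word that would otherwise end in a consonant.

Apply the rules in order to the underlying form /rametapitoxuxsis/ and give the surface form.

ramedabidoxuxsisi

Rule 1 (post-nasal voicing): no segment meets the environment; /rametapitoxuxsis/ is unchanged.
Rule 2 (intervocalic voicing): /t/ is a voiceless obstruent between vowels /e/ and /a/, so it voices to [d]. /p/ is a voiceless obstruent between vowels /a/ and /i/, so it voices to [b]. /t/ is a voiceless obstruent between vowels /i/ and /o/, so it voices to [d]. /rametapitoxuxsis/ → ramedabidoxuxsis.
Rule 3 (final i-epenthesis): the form ends in the consonant /s/, so [i] is inserted word-finally. /ramedabidoxuxsis/ → ramedabidoxuxsisi.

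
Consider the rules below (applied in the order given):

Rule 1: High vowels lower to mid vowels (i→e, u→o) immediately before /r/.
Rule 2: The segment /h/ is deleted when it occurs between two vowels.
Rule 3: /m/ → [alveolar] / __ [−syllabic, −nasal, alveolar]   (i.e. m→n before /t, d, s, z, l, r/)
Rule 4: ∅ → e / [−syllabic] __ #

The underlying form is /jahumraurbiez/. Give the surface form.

jaunraorbieze

Rule 1 (pre-rhotic lowering): /u/ is a high vowel immediately before /r/, so it lowers to [o]. /jahumraurbiez/ → jahumraorbiez.
Rule 2 (intervocalic h-deletion): /h/ occurs between vowels /a/ and /u/, so it deletes. /jahumraorbiez/ → jaumraorbiez.
Rule 3 (nasal place assimilation): /m/ precedes the alveolar consonant /r/, so it assimilates in place to [n]. /jaumraorbiez/ → jaunraorbiez.
Rule 4 (final e-epenthesis): the form ends in the consonant /z/, so [e] is inserted word-finally. /jaunraorbiez/ → jaunraorbieze.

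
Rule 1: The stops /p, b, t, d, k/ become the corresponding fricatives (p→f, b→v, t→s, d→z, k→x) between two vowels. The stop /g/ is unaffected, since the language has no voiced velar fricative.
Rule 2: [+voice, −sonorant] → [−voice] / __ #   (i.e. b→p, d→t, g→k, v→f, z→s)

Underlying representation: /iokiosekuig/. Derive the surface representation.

Rule 1 (intervocalic spirantization): /k/ is a stop between vowels /o/ and /i/, so it spirantizes to the fricative [x]. /k/ is a stop between vowels /e/ and /u/, so it spirantizes to the fricative [x]. /iokiosekuig/ → ioxiosexuig.
Rule 2 (final devoicing): /g/ is a voiced obstruent in word-final position, so it devoices to [k]. /ioxiosexuig/ → ioxiosexuik.

ioxiosexuik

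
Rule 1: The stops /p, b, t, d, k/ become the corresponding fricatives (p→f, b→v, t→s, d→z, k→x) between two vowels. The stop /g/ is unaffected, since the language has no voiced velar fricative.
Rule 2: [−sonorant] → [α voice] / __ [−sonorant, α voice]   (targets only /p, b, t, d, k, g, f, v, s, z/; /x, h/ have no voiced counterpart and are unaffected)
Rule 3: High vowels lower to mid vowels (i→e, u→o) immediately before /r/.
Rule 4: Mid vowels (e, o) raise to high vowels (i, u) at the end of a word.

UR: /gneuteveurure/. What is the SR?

gneuseveorori

Rule 1 (intervocalic spirantization): /t/ is a stop between vowels /u/ and /e/, so it spirantizes to the fricative [s]. /gneuteveurure/ → gneuseveurure.
Rule 2 (regressive voicing assimilation): no segment meets the environment; /gneuseveurure/ is unchanged.
Rule 3 (pre-rhotic lowering): /u/ is a high vowel immediately before /r/, so it lowers to [o]. /u/ is a high vowel immediately before /r/, so it lowers to [o]. /gneuseveurure/ → gneuseveorore.
Rule 4 (final vowel raising): /e/ is a mid vowel in word-final position, so it raises to [i]. /gneuseveorore/ → gneuseveorori.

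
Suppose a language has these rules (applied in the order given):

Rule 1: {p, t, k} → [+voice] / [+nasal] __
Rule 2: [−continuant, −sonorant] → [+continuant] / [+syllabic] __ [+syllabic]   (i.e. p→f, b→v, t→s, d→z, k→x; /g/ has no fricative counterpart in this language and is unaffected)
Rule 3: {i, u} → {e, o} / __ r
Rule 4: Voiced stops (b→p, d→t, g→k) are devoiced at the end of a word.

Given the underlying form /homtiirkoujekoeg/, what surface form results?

homdierkoujexoek

Rule 1 (post-nasal voicing): /t/ is a voiceless stop immediately after the nasal /m/, so it voices to [d]. /homtiirkoujekoeg/ → homdiirkoujekoeg.
Rule 2 (intervocalic spirantization): /k/ is a stop between vowels /e/ and /o/, so it spirantizes to the fricative [x]. /homdiirkoujekoeg/ → homdiirkoujexoeg.
Rule 3 (pre-rhotic lowering): /i/ is a high vowel immediately before /r/, so it lowers to [e]. /homdiirkoujexoeg/ → homdierkoujexoeg.
Rule 4 (final devoicing): /g/ is a voiced stop in word-final position, so it devoices to [k]. /homdierkoujexoeg/ → homdierkoujexoek.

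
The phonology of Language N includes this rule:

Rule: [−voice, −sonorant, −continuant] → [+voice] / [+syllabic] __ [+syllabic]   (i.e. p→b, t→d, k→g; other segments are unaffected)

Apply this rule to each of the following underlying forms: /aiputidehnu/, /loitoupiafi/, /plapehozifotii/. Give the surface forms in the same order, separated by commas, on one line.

/aiputidehnu/: /p/ is a voiceless stop between vowels /i/ and /u/, so it voices to [b]. /t/ is a voiceless stop between vowels /u/ and /i/, so it voices to [d]. → [aibudidehnu].
/loitoupiafi/: /t/ is a voiceless stop between vowels /i/ and /o/, so it voices to [d]. /p/ is a voiceless stop between vowels /u/ and /i/, so it voices to [b]. → [loidoubiafi].
/plapehozifotii/: /p/ is a voiceless stop between vowels /a/ and /e/, so it voices to [b]. /t/ is a voiceless stop between vowels /o/ and /i/, so it voices to [d]. → [plabehozifodii].

aibudidehnu, loidoubiafi, plabehozifodii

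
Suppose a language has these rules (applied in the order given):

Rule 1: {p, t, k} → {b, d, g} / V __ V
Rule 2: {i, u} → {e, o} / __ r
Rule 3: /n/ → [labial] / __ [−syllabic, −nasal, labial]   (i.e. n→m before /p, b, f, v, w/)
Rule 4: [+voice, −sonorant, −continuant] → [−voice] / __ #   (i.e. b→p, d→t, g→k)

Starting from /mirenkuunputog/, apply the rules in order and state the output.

Rule 1 (intervocalic voicing): /t/ is a voiceless stop between vowels /u/ and /o/, so it voices to [d]. /mirenkuunputog/ → mirenkuunpudog.
Rule 2 (pre-rhotic lowering): /i/ is a high vowel immediately before /r/, so it lowers to [e]. /mirenkuunpudog/ → merenkuunpudog.
Rule 3 (nasal place assimilation): /n/ precedes the labial consonant /p/, so it assimilates in place to [m]. /merenkuunpudog/ → merenkuumpudog.
Rule 4 (final devoicing): /g/ is a voiced stop in word-final position, so it devoices to [k]. /merenkuumpudog/ → merenkuumpudok.

merenkuumpudok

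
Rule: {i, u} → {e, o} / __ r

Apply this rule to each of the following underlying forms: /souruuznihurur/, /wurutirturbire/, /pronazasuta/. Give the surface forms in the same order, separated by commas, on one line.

sooruuznihoror, worutertorbere, pronazasuta

/souruuznihurur/: /u/ is a high vowel immediately before /r/, so it lowers to [o]. /u/ is a high vowel immediately before /r/, so it lowers to [o]. /u/ is a high vowel immediately before /r/, so it lowers to [o]. → [sooruuznihoror].
/wurutirturbire/: /u/ is a high vowel immediately before /r/, so it lowers to [o]. /i/ is a high vowel immediately before /r/, so it lowers to [e]. /u/ is a high vowel immediately before /r/, so it lowers to [o]. /i/ is a high vowel immediately before /r/, so it lowers to [e]. → [worutertorbere].
/pronazasuta/: the rule's environment is not met; surfaces unchanged as [pronazasuta].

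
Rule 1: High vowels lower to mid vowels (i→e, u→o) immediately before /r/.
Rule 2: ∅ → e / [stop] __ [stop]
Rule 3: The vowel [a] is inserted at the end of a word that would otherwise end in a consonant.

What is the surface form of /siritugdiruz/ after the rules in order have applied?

seritugederuza

Rule 1 (pre-rhotic lowering): /i/ is a high vowel immediately before /r/, so it lowers to [e]. /i/ is a high vowel immediately before /r/, so it lowers to [e]. /siritugdiruz/ → seritugderuz.
Rule 2 (stop-cluster e-epenthesis): /g/ and /d/ form a stop–stop cluster, so [e] is inserted between them. /seritugderuz/ → seritugederuz.
Rule 3 (final a-epenthesis): the form ends in the consonant /z/, so [a] is inserted word-finally. /seritugederuz/ → seritugederuza.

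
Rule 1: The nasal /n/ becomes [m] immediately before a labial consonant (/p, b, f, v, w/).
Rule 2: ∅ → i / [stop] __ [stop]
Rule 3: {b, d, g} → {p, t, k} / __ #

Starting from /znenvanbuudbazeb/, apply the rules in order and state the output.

Rule 1 (nasal place assimilation): /n/ precedes the labial consonant /v/, so it assimilates in place to [m]. /n/ precedes the labial consonant /b/, so it assimilates in place to [m]. /znenvanbuudbazeb/ → znemvambuudbazeb.
Rule 2 (stop-cluster i-epenthesis): /d/ and /b/ form a stop–stop cluster, so [i] is inserted between them. /znemvambuudbazeb/ → znemvambuudibazeb.
Rule 3 (final devoicing): /b/ is a voiced stop in word-final position, so it devoices to [p]. /znemvambuudibazeb/ → znemvambuudibazep.

znemvambuudibazep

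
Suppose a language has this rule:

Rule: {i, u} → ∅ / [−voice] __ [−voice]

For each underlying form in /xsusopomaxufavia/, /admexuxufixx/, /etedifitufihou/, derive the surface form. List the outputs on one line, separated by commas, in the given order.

/xsusopomaxufavia/: /u/ is a high vowel flanked by voiceless consonants /s/ and /s/, so it deletes. /u/ is a high vowel flanked by voiceless consonants /x/ and /f/, so it deletes. → [xssopomaxfavia].
/admexuxufixx/: /u/ is a high vowel flanked by voiceless consonants /x/ and /x/, so it deletes. /u/ is a high vowel flanked by voiceless consonants /x/ and /f/, so it deletes. /i/ is a high vowel flanked by voiceless consonants /f/ and /x/, so it deletes. → [admexxfxx].
/etedifitufihou/: /i/ is a high vowel flanked by voiceless consonants /f/ and /t/, so it deletes. /u/ is a high vowel flanked by voiceless consonants /t/ and /f/, so it deletes. /i/ is a high vowel flanked by voiceless consonants /f/ and /h/, so it deletes. → [etediftfhou].

xssopomaxfavia, admexxfxx, etediftfhou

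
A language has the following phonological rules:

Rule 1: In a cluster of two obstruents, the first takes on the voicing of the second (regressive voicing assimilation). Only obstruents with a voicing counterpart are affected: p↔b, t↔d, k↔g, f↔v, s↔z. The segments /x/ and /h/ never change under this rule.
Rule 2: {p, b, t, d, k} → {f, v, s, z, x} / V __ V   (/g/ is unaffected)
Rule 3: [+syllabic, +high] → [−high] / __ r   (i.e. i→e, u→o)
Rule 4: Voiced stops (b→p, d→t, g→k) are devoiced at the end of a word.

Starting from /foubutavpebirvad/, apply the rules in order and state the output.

Rule 1 (regressive voicing assimilation): /v/ precedes the voiceless obstruent /p/, so it devoices to [f] by assimilation. /foubutavpebirvad/ → foubutafpebirvad.
Rule 2 (intervocalic spirantization): /b/ is a stop between vowels /u/ and /u/, so it spirantizes to the fricative [v]. /t/ is a stop between vowels /u/ and /a/, so it spirantizes to the fricative [s]. /b/ is a stop between vowels /e/ and /i/, so it spirantizes to the fricative [v]. /foubutafpebirvad/ → fouvusafpevirvad.
Rule 3 (pre-rhotic lowering): /i/ is a high vowel immediately before /r/, so it lowers to [e]. /fouvusafpevirvad/ → fouvusafpevervad.
Rule 4 (final devoicing): /d/ is a voiced stop in word-final position, so it devoices to [t]. /fouvusafpevervad/ → fouvusafpevervat.

fouvusafpevervat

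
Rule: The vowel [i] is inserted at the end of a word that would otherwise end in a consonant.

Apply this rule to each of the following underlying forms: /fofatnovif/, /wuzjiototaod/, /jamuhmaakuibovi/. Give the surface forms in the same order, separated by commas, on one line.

fofatnovifi, wuzjiototaodi, jamuhmaakuibovi

/fofatnovif/: the form ends in the consonant /f/, so [i] is inserted word-finally. → [fofatnovifi].
/wuzjiototaod/: the form ends in the consonant /d/, so [i] is inserted word-finally. → [wuzjiototaodi].
/jamuhmaakuibovi/: the rule's environment is not met; surfaces unchanged as [jamuhmaakuibovi].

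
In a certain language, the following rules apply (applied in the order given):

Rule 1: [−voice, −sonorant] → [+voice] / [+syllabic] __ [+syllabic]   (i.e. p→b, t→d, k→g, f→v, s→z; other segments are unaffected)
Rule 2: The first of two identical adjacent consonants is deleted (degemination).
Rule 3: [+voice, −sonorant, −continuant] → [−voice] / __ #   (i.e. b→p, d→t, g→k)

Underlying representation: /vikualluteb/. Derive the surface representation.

Rule 1 (intervocalic voicing): /k/ is a voiceless obstruent between vowels /i/ and /u/, so it voices to [g]. /t/ is a voiceless obstruent between vowels /u/ and /e/, so it voices to [d]. /vikualluteb/ → vigualludeb.
Rule 2 (degemination): /ll/ is a geminate; the first /l/ deletes. /vigualludeb/ → vigualudeb.
Rule 3 (final devoicing): /b/ is a voiced stop in word-final position, so it devoices to [p]. /vigualudeb/ → vigualudep.

vigualudep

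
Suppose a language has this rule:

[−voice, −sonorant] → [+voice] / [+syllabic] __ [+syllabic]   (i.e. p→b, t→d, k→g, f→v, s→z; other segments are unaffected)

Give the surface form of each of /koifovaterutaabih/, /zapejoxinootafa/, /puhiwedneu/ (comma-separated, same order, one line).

/koifovaterutaabih/: /f/ is a voiceless obstruent between vowels /i/ and /o/, so it voices to [v]. /t/ is a voiceless obstruent between vowels /a/ and /e/, so it voices to [d]. /t/ is a voiceless obstruent between vowels /u/ and /a/, so it voices to [d]. → [koivovaderudaabih].
/zapejoxinootafa/: /p/ is a voiceless obstruent between vowels /a/ and /e/, so it voices to [b]. /t/ is a voiceless obstruent between vowels /o/ and /a/, so it voices to [d]. /f/ is a voiceless obstruent between vowels /a/ and /a/, so it voices to [v]. → [zabejoxinoodava].
/puhiwedneu/: the rule's environment is not met; surfaces unchanged as [puhiwedneu].

koivovaderudaabih, zabejoxinoodava, puhiwedneu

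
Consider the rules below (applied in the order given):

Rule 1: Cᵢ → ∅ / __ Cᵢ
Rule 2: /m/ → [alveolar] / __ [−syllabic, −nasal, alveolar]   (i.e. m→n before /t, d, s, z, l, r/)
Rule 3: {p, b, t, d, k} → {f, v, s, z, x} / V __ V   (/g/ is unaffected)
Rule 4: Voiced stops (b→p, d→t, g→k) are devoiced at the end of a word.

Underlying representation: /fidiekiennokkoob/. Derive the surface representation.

fiziexienoxoop

Rule 1 (degemination): /nn/ is a geminate; the first /n/ deletes. /kk/ is a geminate; the first /k/ deletes. /fidiekiennokkoob/ → fidiekienokoob.
Rule 2 (nasal place assimilation): no segment meets the environment; /fidiekienokoob/ is unchanged.
Rule 3 (intervocalic spirantization): /d/ is a stop between vowels /i/ and /i/, so it spirantizes to the fricative [z]. /k/ is a stop between vowels /e/ and /i/, so it spirantizes to the fricative [x]. /k/ is a stop between vowels /o/ and /o/, so it spirantizes to the fricative [x]. /fidiekienokoob/ → fiziexienoxoob.
Rule 4 (final devoicing): /b/ is a voiced stop in word-final position, so it devoices to [p]. /fiziexienoxoob/ → fiziexienoxoop.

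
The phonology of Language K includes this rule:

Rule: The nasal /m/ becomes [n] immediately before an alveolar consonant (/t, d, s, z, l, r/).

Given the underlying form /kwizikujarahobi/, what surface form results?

No segment of /kwizikujarahobi/ meets the structural description of the rule, so the form surfaces unchanged.

kwizikujarahobi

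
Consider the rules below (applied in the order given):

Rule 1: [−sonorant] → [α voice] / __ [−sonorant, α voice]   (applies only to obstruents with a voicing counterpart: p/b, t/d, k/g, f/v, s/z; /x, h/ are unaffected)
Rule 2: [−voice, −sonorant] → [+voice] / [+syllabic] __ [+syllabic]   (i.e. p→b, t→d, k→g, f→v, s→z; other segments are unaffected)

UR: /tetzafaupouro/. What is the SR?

Rule 1 (regressive voicing assimilation): /t/ precedes the voiced obstruent /z/, so it voices to [d] by assimilation. /tetzafaupouro/ → tedzafaupouro.
Rule 2 (intervocalic voicing): /f/ is a voiceless obstruent between vowels /a/ and /a/, so it voices to [v]. /p/ is a voiceless obstruent between vowels /u/ and /o/, so it voices to [b]. /tedzafaupouro/ → tedzavaubouro.

tedzavaubouro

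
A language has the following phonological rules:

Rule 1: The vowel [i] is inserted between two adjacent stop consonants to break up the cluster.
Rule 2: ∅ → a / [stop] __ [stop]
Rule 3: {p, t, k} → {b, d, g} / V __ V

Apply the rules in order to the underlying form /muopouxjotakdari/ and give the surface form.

muobouxjodagidari

Rule 1 (stop-cluster i-epenthesis): /k/ and /d/ form a stop–stop cluster, so [i] is inserted between them. /muopouxjotakdari/ → muopouxjotakidari.
Rule 2 (stop-cluster a-epenthesis): no segment meets the environment; /muopouxjotakidari/ is unchanged.
Rule 3 (intervocalic voicing): /p/ is a voiceless stop between vowels /o/ and /o/, so it voices to [b]. /t/ is a voiceless stop between vowels /o/ and /a/, so it voices to [d]. /k/ is a voiceless stop between vowels /a/ and /i/, so it voices to [g]. /muopouxjotakidari/ → muobouxjodagidari.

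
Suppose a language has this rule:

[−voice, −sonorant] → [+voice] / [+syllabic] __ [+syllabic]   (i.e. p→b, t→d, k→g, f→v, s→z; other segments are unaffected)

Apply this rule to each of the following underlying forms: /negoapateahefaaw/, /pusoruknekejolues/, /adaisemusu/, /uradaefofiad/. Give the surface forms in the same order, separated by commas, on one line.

negoabadeahevaaw, puzoruknegejolues, adaizemuzu, uradaevoviad

/negoapateahefaaw/: /p/ is a voiceless obstruent between vowels /a/ and /a/, so it voices to [b]. /t/ is a voiceless obstruent between vowels /a/ and /e/, so it voices to [d]. /f/ is a voiceless obstruent between vowels /e/ and /a/, so it voices to [v]. → [negoabadeahevaaw].
/pusoruknekejolues/: /s/ is a voiceless obstruent between vowels /u/ and /o/, so it voices to [z]. /k/ is a voiceless obstruent between vowels /e/ and /e/, so it voices to [g]. → [puzoruknegejolues].
/adaisemusu/: /s/ is a voiceless obstruent between vowels /i/ and /e/, so it voices to [z]. /s/ is a voiceless obstruent between vowels /u/ and /u/, so it voices to [z]. → [adaizemuzu].
/uradaefofiad/: /f/ is a voiceless obstruent between vowels /e/ and /o/, so it voices to [v]. /f/ is a voiceless obstruent between vowels /o/ and /i/, so it voices to [v]. → [uradaevoviad].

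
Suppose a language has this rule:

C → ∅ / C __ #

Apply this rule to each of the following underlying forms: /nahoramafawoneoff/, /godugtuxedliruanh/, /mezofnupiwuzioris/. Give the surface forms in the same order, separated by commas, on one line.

nahoramafawoneof, godugtuxedliruan, mezofnupiwuzioris

/nahoramafawoneoff/: /f/ is the second consonant of a word-final cluster /ff/, so it deletes. → [nahoramafawoneof].
/godugtuxedliruanh/: /h/ is the second consonant of a word-final cluster /nh/, so it deletes. → [godugtuxedliruan].
/mezofnupiwuzioris/: the rule's environment is not met; surfaces unchanged as [mezofnupiwuzioris].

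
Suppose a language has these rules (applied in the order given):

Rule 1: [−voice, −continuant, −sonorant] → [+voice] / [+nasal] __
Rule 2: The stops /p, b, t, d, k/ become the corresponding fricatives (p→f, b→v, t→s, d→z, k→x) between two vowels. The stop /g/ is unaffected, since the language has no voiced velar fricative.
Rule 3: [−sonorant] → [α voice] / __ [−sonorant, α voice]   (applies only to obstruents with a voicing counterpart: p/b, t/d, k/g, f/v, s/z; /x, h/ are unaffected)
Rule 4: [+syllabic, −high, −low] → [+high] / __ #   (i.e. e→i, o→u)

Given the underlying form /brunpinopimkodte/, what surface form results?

brunbinofimgotti

Rule 1 (post-nasal voicing): /p/ is a voiceless stop immediately after the nasal /n/, so it voices to [b]. /k/ is a voiceless stop immediately after the nasal /m/, so it voices to [g]. /brunpinopimkodte/ → brunbinopimgodte.
Rule 2 (intervocalic spirantization): /p/ is a stop between vowels /o/ and /i/, so it spirantizes to the fricative [f]. /brunbinopimgodte/ → brunbinofimgodte.
Rule 3 (regressive voicing assimilation): /d/ precedes the voiceless obstruent /t/, so it devoices to [t] by assimilation. /brunbinofimgodte/ → brunbinofimgotte.
Rule 4 (final vowel raising): /e/ is a mid vowel in word-final position, so it raises to [i]. /brunbinofimgotte/ → brunbinofimgotti.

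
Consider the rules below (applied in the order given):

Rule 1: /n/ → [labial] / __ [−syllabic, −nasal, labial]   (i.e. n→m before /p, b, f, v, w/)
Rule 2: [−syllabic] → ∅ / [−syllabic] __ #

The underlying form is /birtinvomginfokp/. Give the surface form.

birtimvomgimfok

Rule 1 (nasal place assimilation): /n/ precedes the labial consonant /v/, so it assimilates in place to [m]. /n/ precedes the labial consonant /f/, so it assimilates in place to [m]. /birtinvomginfokp/ → birtimvomgimfokp.
Rule 2 (final cluster simplification): /p/ is the second consonant of a word-final cluster /kp/, so it deletes. /birtimvomgimfokp/ → birtimvomgimfok.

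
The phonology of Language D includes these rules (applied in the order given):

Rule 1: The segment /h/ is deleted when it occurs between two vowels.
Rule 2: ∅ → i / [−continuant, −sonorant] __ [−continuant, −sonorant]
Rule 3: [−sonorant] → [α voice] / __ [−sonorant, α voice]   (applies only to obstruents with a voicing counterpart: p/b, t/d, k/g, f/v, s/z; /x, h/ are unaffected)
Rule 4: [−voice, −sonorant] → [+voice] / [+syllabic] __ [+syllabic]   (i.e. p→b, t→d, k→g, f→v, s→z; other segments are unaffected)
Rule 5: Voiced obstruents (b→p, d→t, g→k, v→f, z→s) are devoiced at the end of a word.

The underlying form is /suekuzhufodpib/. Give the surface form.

Rule 1 (intervocalic h-deletion): no segment meets the environment; /suekuzhufodpib/ is unchanged.
Rule 2 (stop-cluster i-epenthesis): /d/ and /p/ form a stop–stop cluster, so [i] is inserted between them. /suekuzhufodpib/ → suekuzhufodipib.
Rule 3 (regressive voicing assimilation): /z/ precedes the voiceless obstruent /h/, so it devoices to [s] by assimilation. /suekuzhufodipib/ → suekushufodipib.
Rule 4 (intervocalic voicing): /k/ is a voiceless obstruent between vowels /e/ and /u/, so it voices to [g]. /f/ is a voiceless obstruent between vowels /u/ and /o/, so it voices to [v]. /p/ is a voiceless obstruent between vowels /i/ and /i/, so it voices to [b]. /suekushufodipib/ → suegushuvodibib.
Rule 5 (final devoicing): /b/ is a voiced obstruent in word-final position, so it devoices to [p]. /suegushuvodibib/ → suegushuvodibip.

suegushuvodibip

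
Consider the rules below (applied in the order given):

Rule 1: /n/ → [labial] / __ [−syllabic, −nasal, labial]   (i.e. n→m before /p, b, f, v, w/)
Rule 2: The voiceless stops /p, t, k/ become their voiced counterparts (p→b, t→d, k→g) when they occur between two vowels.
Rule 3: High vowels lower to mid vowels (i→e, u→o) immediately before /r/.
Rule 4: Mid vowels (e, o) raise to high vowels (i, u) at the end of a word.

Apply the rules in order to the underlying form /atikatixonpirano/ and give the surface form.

adigadixomperanu

Rule 1 (nasal place assimilation): /n/ precedes the labial consonant /p/, so it assimilates in place to [m]. /atikatixonpirano/ → atikatixompirano.
Rule 2 (intervocalic voicing): /t/ is a voiceless stop between vowels /a/ and /i/, so it voices to [d]. /k/ is a voiceless stop between vowels /i/ and /a/, so it voices to [g]. /t/ is a voiceless stop between vowels /a/ and /i/, so it voices to [d]. /atikatixompirano/ → adigadixompirano.
Rule 3 (pre-rhotic lowering): /i/ is a high vowel immediately before /r/, so it lowers to [e]. /adigadixompirano/ → adigadixomperano.
Rule 4 (final vowel raising): /o/ is a mid vowel in word-final position, so it raises to [u]. /adigadixomperano/ → adigadixomperanu.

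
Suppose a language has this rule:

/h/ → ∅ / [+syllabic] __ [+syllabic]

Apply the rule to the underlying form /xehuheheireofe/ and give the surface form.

/h/ occurs between vowels /e/ and /u/, so it deletes.
/h/ occurs between vowels /u/ and /e/, so it deletes.
/h/ occurs between vowels /e/ and /e/, so it deletes.
Surface form: [xeueeireofe].

xeueeireofe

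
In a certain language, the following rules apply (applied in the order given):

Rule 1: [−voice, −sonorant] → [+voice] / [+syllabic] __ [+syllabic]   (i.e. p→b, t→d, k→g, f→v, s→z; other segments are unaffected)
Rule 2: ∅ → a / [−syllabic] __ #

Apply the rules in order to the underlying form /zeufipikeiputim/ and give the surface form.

Rule 1 (intervocalic voicing): /f/ is a voiceless obstruent between vowels /u/ and /i/, so it voices to [v]. /p/ is a voiceless obstruent between vowels /i/ and /i/, so it voices to [b]. /k/ is a voiceless obstruent between vowels /i/ and /e/, so it voices to [g]. /p/ is a voiceless obstruent between vowels /i/ and /u/, so it voices to [b]. /t/ is a voiceless obstruent between vowels /u/ and /i/, so it voices to [d]. /zeufipikeiputim/ → zeuvibigeibudim.
Rule 2 (final a-epenthesis): the form ends in the consonant /m/, so [a] is inserted word-finally. /zeuvibigeibudim/ → zeuvibigeibudima.

zeuvibigeibudima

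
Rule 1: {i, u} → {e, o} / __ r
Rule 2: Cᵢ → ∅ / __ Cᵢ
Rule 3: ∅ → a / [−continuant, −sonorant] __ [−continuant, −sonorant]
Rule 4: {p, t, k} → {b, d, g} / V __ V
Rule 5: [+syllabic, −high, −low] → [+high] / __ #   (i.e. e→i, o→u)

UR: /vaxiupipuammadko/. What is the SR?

vaxiubibuamadagu

Rule 1 (pre-rhotic lowering): no segment meets the environment; /vaxiupipuammadko/ is unchanged.
Rule 2 (degemination): /mm/ is a geminate; the first /m/ deletes. /vaxiupipuammadko/ → vaxiupipuamadko.
Rule 3 (stop-cluster a-epenthesis): /d/ and /k/ form a stop–stop cluster, so [a] is inserted between them. /vaxiupipuamadko/ → vaxiupipuamadako.
Rule 4 (intervocalic voicing): /p/ is a voiceless stop between vowels /u/ and /i/, so it voices to [b]. /p/ is a voiceless stop between vowels /i/ and /u/, so it voices to [b]. /k/ is a voiceless stop between vowels /a/ and /o/, so it voices to [g]. /vaxiupipuamadako/ → vaxiubibuamadago.
Rule 5 (final vowel raising): /o/ is a mid vowel in word-final position, so it raises to [u]. /vaxiubibuamadago/ → vaxiubibuamadagu.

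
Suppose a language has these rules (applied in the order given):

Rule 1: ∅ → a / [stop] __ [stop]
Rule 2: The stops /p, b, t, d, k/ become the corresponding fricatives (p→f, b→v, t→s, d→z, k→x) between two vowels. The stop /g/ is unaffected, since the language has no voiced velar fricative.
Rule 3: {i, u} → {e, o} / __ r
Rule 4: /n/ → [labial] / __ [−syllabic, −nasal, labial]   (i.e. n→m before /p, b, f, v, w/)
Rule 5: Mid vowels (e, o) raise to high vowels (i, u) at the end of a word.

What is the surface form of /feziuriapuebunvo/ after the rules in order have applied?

fezioriafuevumvu

Rule 1 (stop-cluster a-epenthesis): no segment meets the environment; /feziuriapuebunvo/ is unchanged.
Rule 2 (intervocalic spirantization): /p/ is a stop between vowels /a/ and /u/, so it spirantizes to the fricative [f]. /b/ is a stop between vowels /e/ and /u/, so it spirantizes to the fricative [v]. /feziuriapuebunvo/ → feziuriafuevunvo.
Rule 3 (pre-rhotic lowering): /u/ is a high vowel immediately before /r/, so it lowers to [o]. /feziuriafuevunvo/ → fezioriafuevunvo.
Rule 4 (nasal place assimilation): /n/ precedes the labial consonant /v/, so it assimilates in place to [m]. /fezioriafuevunvo/ → fezioriafuevumvo.
Rule 5 (final vowel raising): /o/ is a mid vowel in word-final position, so it raises to [u]. /fezioriafuevumvo/ → fezioriafuevumvu.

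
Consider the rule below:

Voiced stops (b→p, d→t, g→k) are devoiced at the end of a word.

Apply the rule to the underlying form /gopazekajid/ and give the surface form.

Scanning /gopazekajid/: /g/ at position 1 is not in the conditioning environment; /d/ is a voiced stop in word-final position, so it devoices to [t].
Result: [gopazekajit].

gopazekajit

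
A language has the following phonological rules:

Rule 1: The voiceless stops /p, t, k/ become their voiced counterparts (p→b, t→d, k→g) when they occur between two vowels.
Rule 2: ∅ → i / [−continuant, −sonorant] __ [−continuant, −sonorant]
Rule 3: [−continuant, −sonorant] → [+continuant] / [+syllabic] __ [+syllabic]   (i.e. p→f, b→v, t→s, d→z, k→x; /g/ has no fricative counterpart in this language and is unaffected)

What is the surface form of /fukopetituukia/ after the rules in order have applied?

fugovezizuugia

Rule 1 (intervocalic voicing): /k/ is a voiceless stop between vowels /u/ and /o/, so it voices to [g]. /p/ is a voiceless stop between vowels /o/ and /e/, so it voices to [b]. /t/ is a voiceless stop between vowels /e/ and /i/, so it voices to [d]. /t/ is a voiceless stop between vowels /i/ and /u/, so it voices to [d]. /k/ is a voiceless stop between vowels /u/ and /i/, so it voices to [g]. /fukopetituukia/ → fugobediduugia.
Rule 2 (stop-cluster i-epenthesis): no segment meets the environment; /fugobediduugia/ is unchanged.
Rule 3 (intervocalic spirantization): /b/ is a stop between vowels /o/ and /e/, so it spirantizes to the fricative [v]. /d/ is a stop between vowels /e/ and /i/, so it spirantizes to the fricative [z]. /d/ is a stop between vowels /i/ and /u/, so it spirantizes to the fricative [z]. /fugobediduugia/ → fugovezizuugia.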